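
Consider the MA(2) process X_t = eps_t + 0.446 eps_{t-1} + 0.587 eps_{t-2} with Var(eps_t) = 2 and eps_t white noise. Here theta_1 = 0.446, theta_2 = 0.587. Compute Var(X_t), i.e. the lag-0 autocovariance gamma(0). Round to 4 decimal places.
\gamma(0) = 3.0870

For an MA(q) process X_t = eps_t + sum_i theta_i eps_{t-i} with
Var(eps_t) = sigma^2, the variance is
  gamma(0) = sigma^2 * (1 + sum_i theta_i^2).
  sum_i theta_i^2 = (0.446)^2 + (0.587)^2 = 0.198916 + 0.344569 = 0.543485.
  gamma(0) = 2 * (1 + 0.543485) = 2 * 1.543485 = 3.08697, which rounds to 3.0870.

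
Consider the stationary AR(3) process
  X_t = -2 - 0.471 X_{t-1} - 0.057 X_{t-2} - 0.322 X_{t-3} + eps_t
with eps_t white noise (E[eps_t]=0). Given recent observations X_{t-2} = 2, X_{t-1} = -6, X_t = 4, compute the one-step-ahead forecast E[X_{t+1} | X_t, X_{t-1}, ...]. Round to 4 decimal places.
E[X_{t+1} \mid \mathcal F_t] = -4.1860

For an AR(p) model X_t = c + sum_i phi_i X_{t-i} + eps_t, the
one-step-ahead conditional mean is
  E[X_{t+1} | X_t, ...] = c + sum_i phi_i X_{t+1-i}.
Substitute known values:
  E[X_{t+1} | ...] = -2 + (-0.471) * (4) + (-0.057) * (-6) + (-0.322) * (2)
                   = -4.1860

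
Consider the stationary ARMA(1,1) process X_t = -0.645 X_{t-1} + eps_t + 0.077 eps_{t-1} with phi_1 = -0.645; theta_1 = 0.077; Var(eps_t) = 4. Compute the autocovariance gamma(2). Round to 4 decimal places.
\gamma(2) = 2.3848

Multiply the model equation by X_{t-k} and take expectations. With theta_0 = psi_0 = 1 and psi_j the MA(infinity) weights, this gives
  gamma(k) - sum_i phi_i gamma(k-i) = c_k,
  c_k = sigma^2 * sum_{j=k..q} theta_j psi_{j-k}   (c_k = 0 for k > q),
using gamma(-m) = gamma(m).
psi-weights needed (psi_j = theta_j + sum_i phi_i psi_{j-i}):
  psi_1 = theta_1 + phi_1 = 0.077 + (-0.645) = -0.568
Right-hand sides:
  c_0 = sigma^2 (1 + theta_1 psi_1) = 4 * (1 + (0.077)(-0.568)) = 4 * 0.956264 = 3.825056
  c_1 = sigma^2 theta_1 = 4 * (0.077) = 0.308
  c_2 = 0
Equations for k = 0 and k = 1 (AR order 1):
  gamma(0) = phi_1 gamma(1) + c_0
  gamma(1) = phi_1 gamma(0) + c_1
Substituting the second into the first: gamma(0) (1 - phi_1^2) = c_0 + phi_1 c_1, so
  gamma(0) = (c_0 + phi_1 c_1) / (1 - phi_1^2) = (3.825056 + (-0.645)(0.308)) / (1 - (-0.645)^2) = 3.626396 / 0.583975 = 6.209848.
  gamma(1) = phi_1 gamma(0) + c_1 = (-0.645)(6.209848) + (0.308) = -3.697352.
For k = 2 (> q): gamma(2) = phi_1 gamma(1) = (-0.645)(-3.697352) = 2.384792.
Therefore gamma(2) = 2.3848 (to 4 decimal places).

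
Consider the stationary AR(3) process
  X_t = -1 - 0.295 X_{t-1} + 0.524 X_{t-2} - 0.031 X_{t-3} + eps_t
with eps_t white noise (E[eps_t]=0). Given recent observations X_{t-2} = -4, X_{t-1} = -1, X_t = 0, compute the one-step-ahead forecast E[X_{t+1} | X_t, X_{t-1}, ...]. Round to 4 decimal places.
E[X_{t+1} \mid \mathcal F_t] = -1.4000

For an AR(p) model X_t = c + sum_i phi_i X_{t-i} + eps_t, the
one-step-ahead conditional mean is
  E[X_{t+1} | X_t, ...] = c + sum_i phi_i X_{t+1-i}.
Substitute known values:
  E[X_{t+1} | ...] = -1 + (-0.295) * (0) + (0.524) * (-1) + (-0.031) * (-4)
                   = -1.4000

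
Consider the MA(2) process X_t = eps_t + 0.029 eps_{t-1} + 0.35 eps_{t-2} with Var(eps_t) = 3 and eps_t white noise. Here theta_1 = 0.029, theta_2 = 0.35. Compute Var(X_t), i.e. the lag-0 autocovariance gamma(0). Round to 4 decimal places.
\gamma(0) = 3.3700

For an MA(q) process X_t = eps_t + sum_i theta_i eps_{t-i} with
Var(eps_t) = sigma^2, the variance is
  gamma(0) = sigma^2 * (1 + sum_i theta_i^2).
  sum_i theta_i^2 = (0.029)^2 + (0.35)^2 = 0.000841 + 0.1225 = 0.123341.
  gamma(0) = 3 * (1 + 0.123341) = 3 * 1.123341 = 3.370023, which rounds to 3.3700.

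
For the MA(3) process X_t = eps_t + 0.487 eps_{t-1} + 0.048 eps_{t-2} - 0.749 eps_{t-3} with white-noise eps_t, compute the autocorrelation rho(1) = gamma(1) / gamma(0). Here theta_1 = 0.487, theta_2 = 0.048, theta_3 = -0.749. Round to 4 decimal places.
\rho(1) = 0.2635

For an MA(q) process with theta_0 = 1, the autocovariance is
  gamma(k) = sigma^2 * sum_{i=0..q-k} theta_i * theta_{i+k},
and rho(k) = gamma(k) / gamma(0). Sigma^2 cancels.
  numerator   = (1)*(0.487) + (0.487)*(0.048) + (0.048)*(-0.749) = 0.474424.
  denominator = (1)^2 + (0.487)^2 + (0.048)^2 + (-0.749)^2 = 1.800474.
  rho(1) = 0.474424 / 1.800474 = 0.2635.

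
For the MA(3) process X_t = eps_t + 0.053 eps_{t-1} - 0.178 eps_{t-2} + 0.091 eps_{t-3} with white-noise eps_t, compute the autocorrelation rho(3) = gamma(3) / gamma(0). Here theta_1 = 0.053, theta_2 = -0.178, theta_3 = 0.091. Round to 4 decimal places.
\rho(3) = 0.0873

For an MA(q) process with theta_0 = 1, the autocovariance is
  gamma(k) = sigma^2 * sum_{i=0..q-k} theta_i * theta_{i+k},
and rho(k) = gamma(k) / gamma(0). Sigma^2 cancels.
  numerator   = (1)*(0.091) = 0.091.
  denominator = (1)^2 + (0.053)^2 + (-0.178)^2 + (0.091)^2 = 1.042774.
  rho(3) = 0.091 / 1.042774 = 0.0873.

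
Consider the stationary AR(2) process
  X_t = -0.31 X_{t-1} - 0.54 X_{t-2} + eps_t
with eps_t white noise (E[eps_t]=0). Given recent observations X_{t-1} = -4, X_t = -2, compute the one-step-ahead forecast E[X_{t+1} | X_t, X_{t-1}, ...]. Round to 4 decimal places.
E[X_{t+1} \mid \mathcal F_t] = 2.7800

For an AR(p) model X_t = c + sum_i phi_i X_{t-i} + eps_t, the
one-step-ahead conditional mean is
  E[X_{t+1} | X_t, ...] = c + sum_i phi_i X_{t+1-i}.
Substitute known values:
  E[X_{t+1} | ...] = (-0.31) * (-2) + (-0.54) * (-4)
                   = 2.7800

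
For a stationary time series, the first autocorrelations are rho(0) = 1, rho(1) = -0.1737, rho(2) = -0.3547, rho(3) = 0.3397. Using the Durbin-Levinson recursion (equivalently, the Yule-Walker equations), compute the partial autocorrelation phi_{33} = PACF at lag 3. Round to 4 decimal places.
\phi_{33} = 0.2261

The PACF at lag k is phi_{kk}, the last component of the solution
to the Yule-Walker system G_k phi = r_k where
  (G_k)_{ij} = rho(|i - j|), (r_k)_i = rho(i), i,j = 1..k.
Equivalently, Durbin-Levinson gives phi_{kk} iteratively:
  phi_{11} = rho(1)
  phi_{kk} = [rho(k) - sum_{j=1..k-1} phi_{k-1,j} rho(k-j)]
            / [1 - sum_{j=1..k-1} phi_{k-1,j} rho(j)],
  phi_{k,j} = phi_{k-1,j} - phi_{kk} phi_{k-1,k-j},  j = 1..k-1.
Step k = 1:
  phi_11 = rho(1) = -0.1737.
Step k = 2:
  phi_22 = [rho(2) - phi_11 rho(1)] / [1 - phi_11 rho(1)] = [-0.3547 - (-0.1737)(-0.1737)] / [1 - (-0.1737)(-0.1737)]
         = -0.38487169 / 0.96982831 = -0.396845.
  Update: phi_21 = phi_11 - phi_22 phi_11 = -0.1737 - (-0.396845)(-0.1737) = -0.242632.
Step k = 3:
  phi_33 = [rho(3) - phi_21 rho(2) - phi_22 rho(1)] / [1 - phi_21 rho(1) - phi_22 rho(2)]
    numerator   = 0.3397 - (-0.242632)(-0.3547) - (-0.396845)(-0.1737) = 0.18470642
    denominator = 1 - (-0.242632)(-0.1737) - (-0.396845)(-0.3547) = 0.81709384
  phi_33 = 0.18470642 / 0.81709384 = 0.2261.
Therefore phi_{33} = 0.2261.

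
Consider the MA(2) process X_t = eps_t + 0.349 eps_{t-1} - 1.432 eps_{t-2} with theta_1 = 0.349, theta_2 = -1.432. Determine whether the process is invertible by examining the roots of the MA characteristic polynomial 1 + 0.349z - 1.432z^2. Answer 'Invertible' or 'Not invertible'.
\text{Not invertible}

The MA(q) characteristic polynomial is P(z) = 1 + 0.349z - 1.432z^2.
Invertibility requires all roots to lie outside the unit circle, i.e. |z| > 1 for every root.
Set 1 + (0.349) z + (-1.432) z^2 = 0, i.e. a z^2 + b z + c = 0 with a = -1.432, b = 0.349, c = 1.
Discriminant D = b^2 - 4ac = (0.349)^2 - 4*(-1.432)*1 = 0.121801 - (-5.728) = 5.849801.
D >= 0, so the roots are real: z = (-b +/- sqrt(D)) / (2a) = (-0.349 +/- 2.418636) / (-2.864).
  z_1 = (-0.349 + 2.418636) / (-2.864) = -0.7226,   |z_1| = 0.7226.
  z_2 = (-0.349 - 2.418636) / (-2.864) = 0.9664,   |z_2| = 0.9664.
Moduli of all roots: 0.7226, 0.9664.
All moduli strictly greater than 1? No.
Verdict: Not invertible.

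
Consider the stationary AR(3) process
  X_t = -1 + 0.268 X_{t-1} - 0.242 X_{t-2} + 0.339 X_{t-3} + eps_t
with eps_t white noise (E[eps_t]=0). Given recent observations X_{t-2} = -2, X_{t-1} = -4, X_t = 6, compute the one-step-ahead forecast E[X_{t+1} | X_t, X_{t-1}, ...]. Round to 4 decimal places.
E[X_{t+1} \mid \mathcal F_t] = 0.8980

For an AR(p) model X_t = c + sum_i phi_i X_{t-i} + eps_t, the
one-step-ahead conditional mean is
  E[X_{t+1} | X_t, ...] = c + sum_i phi_i X_{t+1-i}.
Substitute known values:
  E[X_{t+1} | ...] = -1 + (0.268) * (6) + (-0.242) * (-4) + (0.339) * (-2)
                   = 0.8980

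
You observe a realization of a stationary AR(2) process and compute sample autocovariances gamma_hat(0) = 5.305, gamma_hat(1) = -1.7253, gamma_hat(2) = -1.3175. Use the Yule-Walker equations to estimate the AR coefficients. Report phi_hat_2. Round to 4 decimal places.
\hat\phi_{2} = -0.3960

The Yule-Walker equations for an AR(p) process read, in matrix form,
  Gamma_p phi = r_p,   with   (Gamma_p)_{ij} = gamma(|i - j|),
                       (r_p)_i = gamma(i),   i,j = 1..p.
Substitute the sample gammas (Toeplitz matrix and right-hand side of size 2):
  Gamma_p = [[5.305, -1.7253], [-1.7253, 5.305]]
  r_p     = [-1.7253, -1.3175]
Written out:
  5.305 phi_1 - 1.7253 phi_2 = -1.7253
  -1.7253 phi_1 + 5.305 phi_2 = -1.3175
Solve by Cramer's rule:
  det = gamma(0)^2 - gamma(1)^2 = (5.305)^2 - (-1.7253)^2 = 28.143025 - 2.97666009 = 25.16636491
  phi_hat_1 = [gamma(1) gamma(0) - gamma(1) gamma(2)] / det = [(-1.7253)(5.305) - (-1.7253)(-1.3175)] / 25.16636491 = -11.42579925 / 25.16636491 = -0.454
  phi_hat_2 = [gamma(0) gamma(2) - gamma(1)^2] / det = [(5.305)(-1.3175) - (-1.7253)^2] / 25.16636491 = -9.96599759 / 25.16636491 = -0.396
So phi_hat = [-0.4540, -0.3960].
Therefore phi_hat_2 = -0.3960.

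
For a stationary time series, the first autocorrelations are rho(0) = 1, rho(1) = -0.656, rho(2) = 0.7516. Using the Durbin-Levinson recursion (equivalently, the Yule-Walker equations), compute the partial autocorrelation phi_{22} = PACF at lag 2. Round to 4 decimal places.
\phi_{22} = 0.5640

The PACF at lag k is phi_{kk}, the last component of the solution
to the Yule-Walker system G_k phi = r_k where
  (G_k)_{ij} = rho(|i - j|), (r_k)_i = rho(i), i,j = 1..k.
Equivalently, Durbin-Levinson gives phi_{kk} iteratively:
  phi_{11} = rho(1)
  phi_{kk} = [rho(k) - sum_{j=1..k-1} phi_{k-1,j} rho(k-j)]
            / [1 - sum_{j=1..k-1} phi_{k-1,j} rho(j)],
  phi_{k,j} = phi_{k-1,j} - phi_{kk} phi_{k-1,k-j},  j = 1..k-1.
Step k = 1:
  phi_11 = rho(1) = -0.656.
Step k = 2:
  phi_22 = [rho(2) - phi_11 rho(1)] / [1 - phi_11 rho(1)] = [0.7516 - (-0.656)(-0.656)] / [1 - (-0.656)(-0.656)]
         = 0.321264 / 0.569664 = 0.564.
Therefore phi_{22} = 0.5640.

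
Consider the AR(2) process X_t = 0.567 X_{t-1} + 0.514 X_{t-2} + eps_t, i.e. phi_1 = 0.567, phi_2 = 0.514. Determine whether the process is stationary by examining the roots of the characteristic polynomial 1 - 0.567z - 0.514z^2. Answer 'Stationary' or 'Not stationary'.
\text{Not stationary}

The AR(p) characteristic polynomial is P(z) = 1 - 0.567z - 0.514z^2.
Stationarity requires all roots to lie outside the unit circle, i.e. |z| > 1 for every root.
Set 1 + (-0.567) z + (-0.514) z^2 = 0, i.e. a z^2 + b z + c = 0 with a = -0.514, b = -0.567, c = 1.
Discriminant D = b^2 - 4ac = (-0.567)^2 - 4*(-0.514)*1 = 0.321489 - (-2.056) = 2.377489.
D >= 0, so the roots are real: z = (-b +/- sqrt(D)) / (2a) = (0.567 +/- 1.541911) / (-1.028).
  z_1 = (0.567 + 1.541911) / (-1.028) = -2.0515,   |z_1| = 2.0515.
  z_2 = (0.567 - 1.541911) / (-1.028) = 0.9484,   |z_2| = 0.9484.
Moduli of all roots: 2.0515, 0.9484.
All moduli strictly greater than 1? No.
Verdict: Not stationary.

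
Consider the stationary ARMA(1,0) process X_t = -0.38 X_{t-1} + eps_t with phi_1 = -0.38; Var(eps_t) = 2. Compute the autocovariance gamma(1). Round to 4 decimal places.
\gamma(1) = -0.8883

Multiply the model equation by X_{t-k} and take expectations. With theta_0 = psi_0 = 1 and psi_j the MA(infinity) weights, this gives
  gamma(k) - sum_i phi_i gamma(k-i) = c_k,
  c_k = sigma^2 * sum_{j=k..q} theta_j psi_{j-k}   (c_k = 0 for k > q),
using gamma(-m) = gamma(m).
Pure AR (q = 0): c_0 = sigma^2 = 2, c_k = 0 for k >= 1.
Equations for k = 0 and k = 1 (AR order 1):
  gamma(0) = phi_1 gamma(1) + c_0
  gamma(1) = phi_1 gamma(0) + c_1
Substituting the second into the first: gamma(0) (1 - phi_1^2) = c_0 + phi_1 c_1, so
  gamma(0) = c_0 / (1 - phi_1^2) = 2 / (1 - (-0.38)^2) = 2 / 0.8556 = 2.337541.
  gamma(1) = phi_1 gamma(0) = (-0.38)(2.337541) = -0.888266.
Therefore gamma(1) = -0.8883 (to 4 decimal places).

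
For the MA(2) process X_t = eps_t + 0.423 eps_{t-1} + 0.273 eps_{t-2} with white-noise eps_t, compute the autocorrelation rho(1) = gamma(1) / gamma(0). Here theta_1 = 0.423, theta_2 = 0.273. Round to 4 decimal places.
\rho(1) = 0.4296

For an MA(q) process with theta_0 = 1, the autocovariance is
  gamma(k) = sigma^2 * sum_{i=0..q-k} theta_i * theta_{i+k},
and rho(k) = gamma(k) / gamma(0). Sigma^2 cancels.
  numerator   = (1)*(0.423) + (0.423)*(0.273) = 0.538479.
  denominator = (1)^2 + (0.423)^2 + (0.273)^2 = 1.253458.
  rho(1) = 0.538479 / 1.253458 = 0.4296.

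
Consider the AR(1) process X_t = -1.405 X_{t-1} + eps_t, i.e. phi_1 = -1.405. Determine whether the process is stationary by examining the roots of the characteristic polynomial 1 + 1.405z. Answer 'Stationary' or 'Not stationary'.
\text{Not stationary}

The AR(p) characteristic polynomial is P(z) = 1 + 1.405z.
Stationarity requires all roots to lie outside the unit circle, i.e. |z| > 1 for every root.
This is linear in z: 1 + (1.405) z = 0  =>  z = -1/(1.405) = -0.711744,  |z| = 0.711744.
Moduli of all roots: 0.7117.
All moduli strictly greater than 1? No.
Verdict: Not stationary.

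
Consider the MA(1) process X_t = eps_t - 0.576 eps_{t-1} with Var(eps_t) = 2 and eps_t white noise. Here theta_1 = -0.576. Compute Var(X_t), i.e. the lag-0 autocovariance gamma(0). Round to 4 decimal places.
\gamma(0) = 2.6636

For an MA(q) process X_t = eps_t + sum_i theta_i eps_{t-i} with
Var(eps_t) = sigma^2, the variance is
  gamma(0) = sigma^2 * (1 + sum_i theta_i^2).
  sum_i theta_i^2 = (-0.576)^2 = 0.331776.
  gamma(0) = 2 * (1 + 0.331776) = 2 * 1.331776 = 2.663552, which rounds to 2.6636.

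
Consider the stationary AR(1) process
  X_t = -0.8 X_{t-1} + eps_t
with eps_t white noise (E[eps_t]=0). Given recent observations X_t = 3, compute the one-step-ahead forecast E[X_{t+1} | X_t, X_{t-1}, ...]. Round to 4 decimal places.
E[X_{t+1} \mid \mathcal F_t] = -2.4000

For an AR(p) model X_t = c + sum_i phi_i X_{t-i} + eps_t, the
one-step-ahead conditional mean is
  E[X_{t+1} | X_t, ...] = c + sum_i phi_i X_{t+1-i}.
Substitute known values:
  E[X_{t+1} | ...] = (-0.8) * (3)
                   = -2.4000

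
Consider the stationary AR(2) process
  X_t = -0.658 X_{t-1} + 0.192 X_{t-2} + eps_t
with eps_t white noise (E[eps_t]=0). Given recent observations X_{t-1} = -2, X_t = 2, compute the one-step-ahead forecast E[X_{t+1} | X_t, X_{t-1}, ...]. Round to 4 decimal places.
E[X_{t+1} \mid \mathcal F_t] = -1.7000

For an AR(p) model X_t = c + sum_i phi_i X_{t-i} + eps_t, the
one-step-ahead conditional mean is
  E[X_{t+1} | X_t, ...] = c + sum_i phi_i X_{t+1-i}.
Substitute known values:
  E[X_{t+1} | ...] = (-0.658) * (2) + (0.192) * (-2)
                   = -1.7000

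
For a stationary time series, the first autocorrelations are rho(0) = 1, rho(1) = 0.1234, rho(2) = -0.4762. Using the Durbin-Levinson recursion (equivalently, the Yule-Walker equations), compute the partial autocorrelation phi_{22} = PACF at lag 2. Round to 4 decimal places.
\phi_{22} = -0.4990

The PACF at lag k is phi_{kk}, the last component of the solution
to the Yule-Walker system G_k phi = r_k where
  (G_k)_{ij} = rho(|i - j|), (r_k)_i = rho(i), i,j = 1..k.
Equivalently, Durbin-Levinson gives phi_{kk} iteratively:
  phi_{11} = rho(1)
  phi_{kk} = [rho(k) - sum_{j=1..k-1} phi_{k-1,j} rho(k-j)]
            / [1 - sum_{j=1..k-1} phi_{k-1,j} rho(j)],
  phi_{k,j} = phi_{k-1,j} - phi_{kk} phi_{k-1,k-j},  j = 1..k-1.
Step k = 1:
  phi_11 = rho(1) = 0.1234.
Step k = 2:
  phi_22 = [rho(2) - phi_11 rho(1)] / [1 - phi_11 rho(1)] = [-0.4762 - (0.1234)(0.1234)] / [1 - (0.1234)(0.1234)]
         = -0.49142756 / 0.98477244 = -0.499.
Therefore phi_{22} = -0.4990.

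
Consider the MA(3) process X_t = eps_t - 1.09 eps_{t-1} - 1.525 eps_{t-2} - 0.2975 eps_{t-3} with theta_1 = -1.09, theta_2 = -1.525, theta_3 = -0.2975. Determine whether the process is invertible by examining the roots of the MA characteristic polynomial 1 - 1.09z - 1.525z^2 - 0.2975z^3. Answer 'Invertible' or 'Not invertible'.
\text{Not invertible}

The MA(q) characteristic polynomial is P(z) = 1 - 1.09z - 1.525z^2 - 0.2975z^3.
Invertibility requires all roots to lie outside the unit circle, i.e. |z| > 1 for every root.
Degree 3: look for a simple real root z0 first, then factor out (1 - z/z0) and solve the remaining quadratic.
Testing z0 = -4: P(-4) = 1 + (-1.09)(-4) + (-1.525)(-4)^2 + (-0.2975)(-4)^3
  = 1 + (4.36) + (-24.4) + (19.04) = 0.  So z_0 = -4 is a root, |z_0| = 4.
Divide out the factor (1 + 0.25 z) = (1 - z/z0) (since 1/z0 = -0.25):
  P(z) = (1 + 0.25 z)(1 + (-1.34) z + (-1.19) z^2)
  [check: z-coef -1.34 - (-0.25) = -1.09; z^2-coef -1.19 - (-0.25)(-1.34) = -1.525; z^3-coef -(-0.25)(-1.19) = -0.2975.]
Remaining roots from the quadratic factor 1 + (-1.34) z + (-1.19) z^2:
  Set 1 + (-1.34) z + (-1.19) z^2 = 0, i.e. a z^2 + b z + c = 0 with a = -1.19, b = -1.34, c = 1.
  Discriminant D = b^2 - 4ac = (-1.34)^2 - 4*(-1.19)*1 = 1.7956 - (-4.76) = 6.5556.
  D >= 0, so the roots are real: z = (-b +/- sqrt(D)) / (2a) = (1.34 +/- 2.560391) / (-2.38).
    z_1 = (1.34 + 2.560391) / (-2.38) = -1.6388,   |z_1| = 1.6388.
    z_2 = (1.34 - 2.560391) / (-2.38) = 0.5128,   |z_2| = 0.5128.
Moduli of all roots: 4.0000, 1.6388, 0.5128.
All moduli strictly greater than 1? No.
Verdict: Not invertible.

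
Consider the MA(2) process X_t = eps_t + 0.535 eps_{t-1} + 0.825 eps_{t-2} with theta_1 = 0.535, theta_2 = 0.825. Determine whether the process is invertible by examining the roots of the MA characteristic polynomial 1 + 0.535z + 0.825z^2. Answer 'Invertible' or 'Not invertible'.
\text{Invertible}

The MA(q) characteristic polynomial is P(z) = 1 + 0.535z + 0.825z^2.
Invertibility requires all roots to lie outside the unit circle, i.e. |z| > 1 for every root.
Set 1 + (0.535) z + (0.825) z^2 = 0, i.e. a z^2 + b z + c = 0 with a = 0.825, b = 0.535, c = 1.
Discriminant D = b^2 - 4ac = (0.535)^2 - 4*(0.825)*1 = 0.286225 - (3.3) = -3.013775.
D < 0, so the roots are the complex-conjugate pair z = (-b +/- i sqrt(-D)) / (2a) = -0.3242 +/- 1.0521i.
For a conjugate pair |z|^2 = z * conj(z) = (product of roots) = c/a = 1/(0.825) = 1.212121, so |z| = sqrt(1.212121) = 1.101 for both roots.
Moduli of all roots: 1.1010, 1.1010.
All moduli strictly greater than 1? Yes.
Verdict: Invertible.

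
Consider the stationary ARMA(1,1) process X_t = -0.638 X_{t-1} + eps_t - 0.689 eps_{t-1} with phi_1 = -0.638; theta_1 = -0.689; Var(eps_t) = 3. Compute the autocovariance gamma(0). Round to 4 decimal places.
\gamma(0) = 11.9092

Multiply the model equation by X_{t-k} and take expectations. With theta_0 = psi_0 = 1 and psi_j the MA(infinity) weights, this gives
  gamma(k) - sum_i phi_i gamma(k-i) = c_k,
  c_k = sigma^2 * sum_{j=k..q} theta_j psi_{j-k}   (c_k = 0 for k > q),
using gamma(-m) = gamma(m).
psi-weights needed (psi_j = theta_j + sum_i phi_i psi_{j-i}):
  psi_1 = theta_1 + phi_1 = -0.689 + (-0.638) = -1.327
Right-hand sides:
  c_0 = sigma^2 (1 + theta_1 psi_1) = 3 * (1 + (-0.689)(-1.327)) = 3 * 1.914303 = 5.742909
  c_1 = sigma^2 theta_1 = 3 * (-0.689) = -2.067
  c_2 = 0
Equations for k = 0 and k = 1 (AR order 1):
  gamma(0) = phi_1 gamma(1) + c_0
  gamma(1) = phi_1 gamma(0) + c_1
Substituting the second into the first: gamma(0) (1 - phi_1^2) = c_0 + phi_1 c_1, so
  gamma(0) = (c_0 + phi_1 c_1) / (1 - phi_1^2) = (5.742909 + (-0.638)(-2.067)) / (1 - (-0.638)^2) = 7.061655 / 0.592956 = 11.909239.
Therefore gamma(0) = 11.9092 (to 4 decimal places).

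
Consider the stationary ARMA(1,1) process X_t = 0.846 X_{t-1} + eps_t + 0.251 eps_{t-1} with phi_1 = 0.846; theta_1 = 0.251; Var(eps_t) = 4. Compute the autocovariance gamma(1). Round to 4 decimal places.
\gamma(1) = 18.7129

Multiply the model equation by X_{t-k} and take expectations. With theta_0 = psi_0 = 1 and psi_j the MA(infinity) weights, this gives
  gamma(k) - sum_i phi_i gamma(k-i) = c_k,
  c_k = sigma^2 * sum_{j=k..q} theta_j psi_{j-k}   (c_k = 0 for k > q),
using gamma(-m) = gamma(m).
psi-weights needed (psi_j = theta_j + sum_i phi_i psi_{j-i}):
  psi_1 = theta_1 + phi_1 = 0.251 + (0.846) = 1.097
Right-hand sides:
  c_0 = sigma^2 (1 + theta_1 psi_1) = 4 * (1 + (0.251)(1.097)) = 4 * 1.275347 = 5.101388
  c_1 = sigma^2 theta_1 = 4 * (0.251) = 1.004
  c_2 = 0
Equations for k = 0 and k = 1 (AR order 1):
  gamma(0) = phi_1 gamma(1) + c_0
  gamma(1) = phi_1 gamma(0) + c_1
Substituting the second into the first: gamma(0) (1 - phi_1^2) = c_0 + phi_1 c_1, so
  gamma(0) = (c_0 + phi_1 c_1) / (1 - phi_1^2) = (5.101388 + (0.846)(1.004)) / (1 - (0.846)^2) = 5.950772 / 0.284284 = 20.93249.
  gamma(1) = phi_1 gamma(0) + c_1 = (0.846)(20.93249) + (1.004) = 18.712887.
Therefore gamma(1) = 18.7129 (to 4 decimal places).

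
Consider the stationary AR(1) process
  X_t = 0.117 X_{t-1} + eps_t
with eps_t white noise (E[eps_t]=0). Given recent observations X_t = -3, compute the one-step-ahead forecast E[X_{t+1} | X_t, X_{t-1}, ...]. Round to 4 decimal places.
E[X_{t+1} \mid \mathcal F_t] = -0.3510

For an AR(p) model X_t = c + sum_i phi_i X_{t-i} + eps_t, the
one-step-ahead conditional mean is
  E[X_{t+1} | X_t, ...] = c + sum_i phi_i X_{t+1-i}.
Substitute known values:
  E[X_{t+1} | ...] = (0.117) * (-3)
                   = -0.3510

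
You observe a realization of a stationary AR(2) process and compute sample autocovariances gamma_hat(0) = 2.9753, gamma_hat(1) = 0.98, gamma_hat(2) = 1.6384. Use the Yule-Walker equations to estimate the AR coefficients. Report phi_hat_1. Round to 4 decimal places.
\hat\phi_{1} = 0.1660

The Yule-Walker equations for an AR(p) process read, in matrix form,
  Gamma_p phi = r_p,   with   (Gamma_p)_{ij} = gamma(|i - j|),
                       (r_p)_i = gamma(i),   i,j = 1..p.
Substitute the sample gammas (Toeplitz matrix and right-hand side of size 2):
  Gamma_p = [[2.9753, 0.98], [0.98, 2.9753]]
  r_p     = [0.98, 1.6384]
Written out:
  2.9753 phi_1 + 0.98 phi_2 = 0.98
  0.98 phi_1 + 2.9753 phi_2 = 1.6384
Solve by Cramer's rule:
  det = gamma(0)^2 - gamma(1)^2 = (2.9753)^2 - (0.98)^2 = 8.85241009 - 0.9604 = 7.89201009
  phi_hat_1 = [gamma(1) gamma(0) - gamma(1) gamma(2)] / det = [(0.98)(2.9753) - (0.98)(1.6384)] / 7.89201009 = 1.310162 / 7.89201009 = 0.166
  phi_hat_2 = [gamma(0) gamma(2) - gamma(1)^2] / det = [(2.9753)(1.6384) - (0.98)^2] / 7.89201009 = 3.91433152 / 7.89201009 = 0.496
So phi_hat = [0.1660, 0.4960].
Therefore phi_hat_1 = 0.1660.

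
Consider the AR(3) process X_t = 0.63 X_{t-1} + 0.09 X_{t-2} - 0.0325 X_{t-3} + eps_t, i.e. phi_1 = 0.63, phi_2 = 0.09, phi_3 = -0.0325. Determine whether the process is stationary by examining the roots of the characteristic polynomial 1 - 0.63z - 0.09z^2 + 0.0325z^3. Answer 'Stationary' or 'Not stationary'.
\text{Stationary}

The AR(p) characteristic polynomial is P(z) = 1 - 0.63z - 0.09z^2 + 0.0325z^3.
Stationarity requires all roots to lie outside the unit circle, i.e. |z| > 1 for every root.
Degree 3: look for a simple real root z0 first, then factor out (1 - z/z0) and solve the remaining quadratic.
Testing z0 = -4: P(-4) = 1 + (-0.63)(-4) + (-0.09)(-4)^2 + (0.0325)(-4)^3
  = 1 + (2.52) + (-1.44) + (-2.08) = 0.  So z_0 = -4 is a root, |z_0| = 4.
Divide out the factor (1 + 0.25 z) = (1 - z/z0) (since 1/z0 = -0.25):
  P(z) = (1 + 0.25 z)(1 + (-0.88) z + (0.13) z^2)
  [check: z-coef -0.88 - (-0.25) = -0.63; z^2-coef 0.13 - (-0.25)(-0.88) = -0.09; z^3-coef -(-0.25)(0.13) = 0.0325.]
Remaining roots from the quadratic factor 1 + (-0.88) z + (0.13) z^2:
  Set 1 + (-0.88) z + (0.13) z^2 = 0, i.e. a z^2 + b z + c = 0 with a = 0.13, b = -0.88, c = 1.
  Discriminant D = b^2 - 4ac = (-0.88)^2 - 4*(0.13)*1 = 0.7744 - (0.52) = 0.2544.
  D >= 0, so the roots are real: z = (-b +/- sqrt(D)) / (2a) = (0.88 +/- 0.504381) / (0.26).
    z_1 = (0.88 + 0.504381) / (0.26) = 5.3245,   |z_1| = 5.3245.
    z_2 = (0.88 - 0.504381) / (0.26) = 1.4447,   |z_2| = 1.4447.
Moduli of all roots: 4.0000, 5.3245, 1.4447.
All moduli strictly greater than 1? Yes.
Verdict: Stationary.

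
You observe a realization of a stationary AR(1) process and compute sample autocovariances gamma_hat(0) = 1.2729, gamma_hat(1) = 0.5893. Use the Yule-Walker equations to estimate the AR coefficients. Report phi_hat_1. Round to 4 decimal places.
\hat\phi_{1} = 0.4630

The Yule-Walker equations for an AR(p) process read, in matrix form,
  Gamma_p phi = r_p,   with   (Gamma_p)_{ij} = gamma(|i - j|),
                       (r_p)_i = gamma(i),   i,j = 1..p.
Substitute the sample gammas (Toeplitz matrix and right-hand side of size 1):
  Gamma_p = [[1.2729]]
  r_p     = [0.5893]
With p = 1 this is the single equation gamma(0) phi_1 = gamma(1):
  phi_hat_1 = gamma(1) / gamma(0) = 0.5893 / 1.2729 = 0.4630.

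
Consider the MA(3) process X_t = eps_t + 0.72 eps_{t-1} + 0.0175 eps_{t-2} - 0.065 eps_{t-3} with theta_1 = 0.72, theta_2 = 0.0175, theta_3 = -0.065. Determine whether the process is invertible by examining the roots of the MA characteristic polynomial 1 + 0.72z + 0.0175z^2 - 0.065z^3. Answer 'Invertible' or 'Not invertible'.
\text{Invertible}

The MA(q) characteristic polynomial is P(z) = 1 + 0.72z + 0.0175z^2 - 0.065z^3.
Invertibility requires all roots to lie outside the unit circle, i.e. |z| > 1 for every root.
Degree 3: look for a simple real root z0 first, then factor out (1 - z/z0) and solve the remaining quadratic.
Testing z0 = 4: P(4) = 1 + (0.72)(4) + (0.0175)(4)^2 + (-0.065)(4)^3
  = 1 + (2.88) + (0.28) + (-4.16) = 0.  So z_0 = 4 is a root, |z_0| = 4.
Divide out the factor (1 - 0.25 z) = (1 - z/z0) (since 1/z0 = 0.25):
  P(z) = (1 - 0.25 z)(1 + (0.97) z + (0.26) z^2)
  [check: z-coef 0.97 - (0.25) = 0.72; z^2-coef 0.26 - (0.25)(0.97) = 0.0175; z^3-coef -(0.25)(0.26) = -0.065.]
Remaining roots from the quadratic factor 1 + (0.97) z + (0.26) z^2:
  Set 1 + (0.97) z + (0.26) z^2 = 0, i.e. a z^2 + b z + c = 0 with a = 0.26, b = 0.97, c = 1.
  Discriminant D = b^2 - 4ac = (0.97)^2 - 4*(0.26)*1 = 0.9409 - (1.04) = -0.0991.
  D < 0, so the roots are the complex-conjugate pair z = (-b +/- i sqrt(-D)) / (2a) = -1.8654 +/- 0.6054i.
  For a conjugate pair |z|^2 = z * conj(z) = (product of roots) = c/a = 1/(0.26) = 3.846154, so |z| = sqrt(3.846154) = 1.9612 for both roots.
Moduli of all roots: 4.0000, 1.9612, 1.9612.
All moduli strictly greater than 1? Yes.
Verdict: Invertible.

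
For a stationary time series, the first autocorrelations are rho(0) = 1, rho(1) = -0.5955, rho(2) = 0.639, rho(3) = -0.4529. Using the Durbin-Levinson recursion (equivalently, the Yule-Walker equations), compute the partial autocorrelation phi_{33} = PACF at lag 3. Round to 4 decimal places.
\phi_{33} = 0.0430

The PACF at lag k is phi_{kk}, the last component of the solution
to the Yule-Walker system G_k phi = r_k where
  (G_k)_{ij} = rho(|i - j|), (r_k)_i = rho(i), i,j = 1..k.
Equivalently, Durbin-Levinson gives phi_{kk} iteratively:
  phi_{11} = rho(1)
  phi_{kk} = [rho(k) - sum_{j=1..k-1} phi_{k-1,j} rho(k-j)]
            / [1 - sum_{j=1..k-1} phi_{k-1,j} rho(j)],
  phi_{k,j} = phi_{k-1,j} - phi_{kk} phi_{k-1,k-j},  j = 1..k-1.
Step k = 1:
  phi_11 = rho(1) = -0.5955.
Step k = 2:
  phi_22 = [rho(2) - phi_11 rho(1)] / [1 - phi_11 rho(1)] = [0.639 - (-0.5955)(-0.5955)] / [1 - (-0.5955)(-0.5955)]
         = 0.28437975 / 0.64537975 = 0.440639.
  Update: phi_21 = phi_11 - phi_22 phi_11 = -0.5955 - (0.440639)(-0.5955) = -0.333099.
Step k = 3:
  phi_33 = [rho(3) - phi_21 rho(2) - phi_22 rho(1)] / [1 - phi_21 rho(1) - phi_22 rho(2)]
    numerator   = -0.4529 - (-0.333099)(0.639) - (0.440639)(-0.5955) = 0.02235118
    denominator = 1 - (-0.333099)(-0.5955) - (0.440639)(0.639) = 0.52007083
  phi_33 = 0.02235118 / 0.52007083 = 0.043.
Therefore phi_{33} = 0.0430.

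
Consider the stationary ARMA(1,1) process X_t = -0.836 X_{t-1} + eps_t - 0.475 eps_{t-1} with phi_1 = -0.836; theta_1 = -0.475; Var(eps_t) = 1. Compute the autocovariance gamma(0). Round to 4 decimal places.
\gamma(0) = 6.7081

Multiply the model equation by X_{t-k} and take expectations. With theta_0 = psi_0 = 1 and psi_j the MA(infinity) weights, this gives
  gamma(k) - sum_i phi_i gamma(k-i) = c_k,
  c_k = sigma^2 * sum_{j=k..q} theta_j psi_{j-k}   (c_k = 0 for k > q),
using gamma(-m) = gamma(m).
psi-weights needed (psi_j = theta_j + sum_i phi_i psi_{j-i}):
  psi_1 = theta_1 + phi_1 = -0.475 + (-0.836) = -1.311
Right-hand sides:
  c_0 = sigma^2 (1 + theta_1 psi_1) = 1 * (1 + (-0.475)(-1.311)) = 1 * 1.622725 = 1.622725
  c_1 = sigma^2 theta_1 = 1 * (-0.475) = -0.475
  c_2 = 0
Equations for k = 0 and k = 1 (AR order 1):
  gamma(0) = phi_1 gamma(1) + c_0
  gamma(1) = phi_1 gamma(0) + c_1
Substituting the second into the first: gamma(0) (1 - phi_1^2) = c_0 + phi_1 c_1, so
  gamma(0) = (c_0 + phi_1 c_1) / (1 - phi_1^2) = (1.622725 + (-0.836)(-0.475)) / (1 - (-0.836)^2) = 2.019825 / 0.301104 = 6.708064.
Therefore gamma(0) = 6.7081 (to 4 decimal places).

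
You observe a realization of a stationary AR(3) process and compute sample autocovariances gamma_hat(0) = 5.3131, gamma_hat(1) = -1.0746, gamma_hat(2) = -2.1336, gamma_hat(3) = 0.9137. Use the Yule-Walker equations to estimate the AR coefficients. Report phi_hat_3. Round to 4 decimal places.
\hat\phi_{3} = -0.0530

The Yule-Walker equations for an AR(p) process read, in matrix form,
  Gamma_p phi = r_p,   with   (Gamma_p)_{ij} = gamma(|i - j|),
                       (r_p)_i = gamma(i),   i,j = 1..p.
Substitute the sample gammas (Toeplitz matrix and right-hand side of size 3):
  Gamma_p = [[5.3131, -1.0746, -2.1336], [-1.0746, 5.3131, -1.0746], [-2.1336, -1.0746, 5.3131]]
  r_p     = [-1.0746, -2.1336, 0.9137]
Written out (R1..R3):
  (R1) 5.3131 phi_1 - 1.0746 phi_2 - 2.1336 phi_3 = -1.0746
  (R2) -1.0746 phi_1 + 5.3131 phi_2 - 1.0746 phi_3 = -2.1336
  (R3) -2.1336 phi_1 - 1.0746 phi_2 + 5.3131 phi_3 = 0.9137
Gaussian elimination:
  R2 <- R2 - (-1.0746/5.3131) R1 = R2 - (-0.202255) R1:  5.095757 phi_2 - 1.506131 phi_3 = -2.350943
  R3 <- R3 - (-2.1336/5.3131) R1 = R3 - (-0.401573) R1:  -1.506131 phi_2 + 4.456303 phi_3 = 0.482169
  R3 <- R3 - (-1.506131/5.095757) R2 = R3 - (-0.295566) R2:  4.011142 phi_3 = -0.212689
Back-substitution:
  phi_hat_3 = -0.212689 / 4.011142 = -0.053025
  phi_hat_2 = (-2.350943 - (-1.506131)(-0.053025)) / 5.095757 = -0.477025
  phi_hat_1 = (-1.0746 - (-1.0746)(-0.477025) - (-2.1336)(-0.053025)) / 5.3131 = -0.320029
So phi_hat = [-0.3200, -0.4770, -0.0530].
Therefore phi_hat_3 = -0.0530.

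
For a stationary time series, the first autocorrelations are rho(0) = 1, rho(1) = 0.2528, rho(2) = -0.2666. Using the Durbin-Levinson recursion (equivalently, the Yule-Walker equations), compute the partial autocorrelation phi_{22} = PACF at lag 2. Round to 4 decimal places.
\phi_{22} = -0.3531

The PACF at lag k is phi_{kk}, the last component of the solution
to the Yule-Walker system G_k phi = r_k where
  (G_k)_{ij} = rho(|i - j|), (r_k)_i = rho(i), i,j = 1..k.
Equivalently, Durbin-Levinson gives phi_{kk} iteratively:
  phi_{11} = rho(1)
  phi_{kk} = [rho(k) - sum_{j=1..k-1} phi_{k-1,j} rho(k-j)]
            / [1 - sum_{j=1..k-1} phi_{k-1,j} rho(j)],
  phi_{k,j} = phi_{k-1,j} - phi_{kk} phi_{k-1,k-j},  j = 1..k-1.
Step k = 1:
  phi_11 = rho(1) = 0.2528.
Step k = 2:
  phi_22 = [rho(2) - phi_11 rho(1)] / [1 - phi_11 rho(1)] = [-0.2666 - (0.2528)(0.2528)] / [1 - (0.2528)(0.2528)]
         = -0.33050784 / 0.93609216 = -0.3531.
Therefore phi_{22} = -0.3531.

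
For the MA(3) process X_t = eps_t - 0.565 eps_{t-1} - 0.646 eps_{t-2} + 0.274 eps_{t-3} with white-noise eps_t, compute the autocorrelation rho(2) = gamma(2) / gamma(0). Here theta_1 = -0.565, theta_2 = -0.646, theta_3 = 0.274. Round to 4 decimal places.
\rho(2) = -0.4420

For an MA(q) process with theta_0 = 1, the autocovariance is
  gamma(k) = sigma^2 * sum_{i=0..q-k} theta_i * theta_{i+k},
and rho(k) = gamma(k) / gamma(0). Sigma^2 cancels.
  numerator   = (1)*(-0.646) + (-0.565)*(0.274) = -0.80081.
  denominator = (1)^2 + (-0.565)^2 + (-0.646)^2 + (0.274)^2 = 1.811617.
  rho(2) = -0.80081 / 1.811617 = -0.4420.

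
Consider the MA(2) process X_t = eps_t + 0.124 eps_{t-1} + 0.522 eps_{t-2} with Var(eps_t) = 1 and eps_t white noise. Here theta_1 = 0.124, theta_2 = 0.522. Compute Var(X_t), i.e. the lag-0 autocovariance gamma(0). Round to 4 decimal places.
\gamma(0) = 1.2879

For an MA(q) process X_t = eps_t + sum_i theta_i eps_{t-i} with
Var(eps_t) = sigma^2, the variance is
  gamma(0) = sigma^2 * (1 + sum_i theta_i^2).
  sum_i theta_i^2 = (0.124)^2 + (0.522)^2 = 0.015376 + 0.272484 = 0.28786.
  gamma(0) = 1 * (1 + 0.28786) = 1 * 1.28786 = 1.28786, which rounds to 1.2879.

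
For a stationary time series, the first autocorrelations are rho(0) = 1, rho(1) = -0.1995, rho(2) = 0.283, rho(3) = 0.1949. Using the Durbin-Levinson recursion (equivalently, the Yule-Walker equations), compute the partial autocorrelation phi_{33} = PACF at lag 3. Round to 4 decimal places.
\phi_{33} = 0.3200

The PACF at lag k is phi_{kk}, the last component of the solution
to the Yule-Walker system G_k phi = r_k where
  (G_k)_{ij} = rho(|i - j|), (r_k)_i = rho(i), i,j = 1..k.
Equivalently, Durbin-Levinson gives phi_{kk} iteratively:
  phi_{11} = rho(1)
  phi_{kk} = [rho(k) - sum_{j=1..k-1} phi_{k-1,j} rho(k-j)]
            / [1 - sum_{j=1..k-1} phi_{k-1,j} rho(j)],
  phi_{k,j} = phi_{k-1,j} - phi_{kk} phi_{k-1,k-j},  j = 1..k-1.
Step k = 1:
  phi_11 = rho(1) = -0.1995.
Step k = 2:
  phi_22 = [rho(2) - phi_11 rho(1)] / [1 - phi_11 rho(1)] = [0.283 - (-0.1995)(-0.1995)] / [1 - (-0.1995)(-0.1995)]
         = 0.24319975 / 0.96019975 = 0.25328.
  Update: phi_21 = phi_11 - phi_22 phi_11 = -0.1995 - (0.25328)(-0.1995) = -0.148971.
Step k = 3:
  phi_33 = [rho(3) - phi_21 rho(2) - phi_22 rho(1)] / [1 - phi_21 rho(1) - phi_22 rho(2)]
    numerator   = 0.1949 - (-0.148971)(0.283) - (0.25328)(-0.1995) = 0.2875881
    denominator = 1 - (-0.148971)(-0.1995) - (0.25328)(0.283) = 0.89860203
  phi_33 = 0.2875881 / 0.89860203 = 0.32.
Therefore phi_{33} = 0.3200.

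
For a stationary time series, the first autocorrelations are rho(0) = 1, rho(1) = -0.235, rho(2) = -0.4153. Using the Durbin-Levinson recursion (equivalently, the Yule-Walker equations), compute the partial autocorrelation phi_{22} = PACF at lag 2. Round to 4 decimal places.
\phi_{22} = -0.4980

The PACF at lag k is phi_{kk}, the last component of the solution
to the Yule-Walker system G_k phi = r_k where
  (G_k)_{ij} = rho(|i - j|), (r_k)_i = rho(i), i,j = 1..k.
Equivalently, Durbin-Levinson gives phi_{kk} iteratively:
  phi_{11} = rho(1)
  phi_{kk} = [rho(k) - sum_{j=1..k-1} phi_{k-1,j} rho(k-j)]
            / [1 - sum_{j=1..k-1} phi_{k-1,j} rho(j)],
  phi_{k,j} = phi_{k-1,j} - phi_{kk} phi_{k-1,k-j},  j = 1..k-1.
Step k = 1:
  phi_11 = rho(1) = -0.235.
Step k = 2:
  phi_22 = [rho(2) - phi_11 rho(1)] / [1 - phi_11 rho(1)] = [-0.4153 - (-0.235)(-0.235)] / [1 - (-0.235)(-0.235)]
         = -0.470525 / 0.944775 = -0.498.
Therefore phi_{22} = -0.4980.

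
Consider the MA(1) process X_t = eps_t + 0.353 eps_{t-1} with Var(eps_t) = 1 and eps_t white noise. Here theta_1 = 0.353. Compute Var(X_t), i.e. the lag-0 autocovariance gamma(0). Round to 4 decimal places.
\gamma(0) = 1.1246

For an MA(q) process X_t = eps_t + sum_i theta_i eps_{t-i} with
Var(eps_t) = sigma^2, the variance is
  gamma(0) = sigma^2 * (1 + sum_i theta_i^2).
  sum_i theta_i^2 = (0.353)^2 = 0.124609.
  gamma(0) = 1 * (1 + 0.124609) = 1 * 1.124609 = 1.124609, which rounds to 1.1246.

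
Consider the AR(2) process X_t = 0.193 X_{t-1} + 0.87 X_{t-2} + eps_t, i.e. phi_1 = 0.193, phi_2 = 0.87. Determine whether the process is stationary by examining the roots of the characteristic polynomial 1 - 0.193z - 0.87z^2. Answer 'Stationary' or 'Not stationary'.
\text{Not stationary}

The AR(p) characteristic polynomial is P(z) = 1 - 0.193z - 0.87z^2.
Stationarity requires all roots to lie outside the unit circle, i.e. |z| > 1 for every root.
Set 1 + (-0.193) z + (-0.87) z^2 = 0, i.e. a z^2 + b z + c = 0 with a = -0.87, b = -0.193, c = 1.
Discriminant D = b^2 - 4ac = (-0.193)^2 - 4*(-0.87)*1 = 0.037249 - (-3.48) = 3.517249.
D >= 0, so the roots are real: z = (-b +/- sqrt(D)) / (2a) = (0.193 +/- 1.875433) / (-1.74).
  z_1 = (0.193 + 1.875433) / (-1.74) = -1.1888,   |z_1| = 1.1888.
  z_2 = (0.193 - 1.875433) / (-1.74) = 0.9669,   |z_2| = 0.9669.
Moduli of all roots: 1.1888, 0.9669.
All moduli strictly greater than 1? No.
Verdict: Not stationary.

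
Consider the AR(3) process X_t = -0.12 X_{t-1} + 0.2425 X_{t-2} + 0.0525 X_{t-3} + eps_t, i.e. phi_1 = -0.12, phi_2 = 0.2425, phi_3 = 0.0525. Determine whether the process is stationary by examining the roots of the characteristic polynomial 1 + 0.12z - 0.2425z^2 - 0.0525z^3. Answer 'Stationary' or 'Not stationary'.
\text{Stationary}

The AR(p) characteristic polynomial is P(z) = 1 + 0.12z - 0.2425z^2 - 0.0525z^3.
Stationarity requires all roots to lie outside the unit circle, i.e. |z| > 1 for every root.
Degree 3: look for a simple real root z0 first, then factor out (1 - z/z0) and solve the remaining quadratic.
Testing z0 = -4: P(-4) = 1 + (0.12)(-4) + (-0.2425)(-4)^2 + (-0.0525)(-4)^3
  = 1 + (-0.48) + (-3.88) + (3.36) = 0.  So z_0 = -4 is a root, |z_0| = 4.
Divide out the factor (1 + 0.25 z) = (1 - z/z0) (since 1/z0 = -0.25):
  P(z) = (1 + 0.25 z)(1 + (-0.13) z + (-0.21) z^2)
  [check: z-coef -0.13 - (-0.25) = 0.12; z^2-coef -0.21 - (-0.25)(-0.13) = -0.2425; z^3-coef -(-0.25)(-0.21) = -0.0525.]
Remaining roots from the quadratic factor 1 + (-0.13) z + (-0.21) z^2:
  Set 1 + (-0.13) z + (-0.21) z^2 = 0, i.e. a z^2 + b z + c = 0 with a = -0.21, b = -0.13, c = 1.
  Discriminant D = b^2 - 4ac = (-0.13)^2 - 4*(-0.21)*1 = 0.0169 - (-0.84) = 0.8569.
  D >= 0, so the roots are real: z = (-b +/- sqrt(D)) / (2a) = (0.13 +/- 0.925689) / (-0.42).
    z_1 = (0.13 + 0.925689) / (-0.42) = -2.5135,   |z_1| = 2.5135.
    z_2 = (0.13 - 0.925689) / (-0.42) = 1.8945,   |z_2| = 1.8945.
Moduli of all roots: 4.0000, 2.5135, 1.8945.
All moduli strictly greater than 1? Yes.
Verdict: Stationary.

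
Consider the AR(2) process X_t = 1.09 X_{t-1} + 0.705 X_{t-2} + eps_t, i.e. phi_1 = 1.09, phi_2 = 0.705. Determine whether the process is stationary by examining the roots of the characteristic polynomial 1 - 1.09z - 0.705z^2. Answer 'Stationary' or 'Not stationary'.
\text{Not stationary}

The AR(p) characteristic polynomial is P(z) = 1 - 1.09z - 0.705z^2.
Stationarity requires all roots to lie outside the unit circle, i.e. |z| > 1 for every root.
Set 1 + (-1.09) z + (-0.705) z^2 = 0, i.e. a z^2 + b z + c = 0 with a = -0.705, b = -1.09, c = 1.
Discriminant D = b^2 - 4ac = (-1.09)^2 - 4*(-0.705)*1 = 1.1881 - (-2.82) = 4.0081.
D >= 0, so the roots are real: z = (-b +/- sqrt(D)) / (2a) = (1.09 +/- 2.002024) / (-1.41).
  z_1 = (1.09 + 2.002024) / (-1.41) = -2.1929,   |z_1| = 2.1929.
  z_2 = (1.09 - 2.002024) / (-1.41) = 0.6468,   |z_2| = 0.6468.
Moduli of all roots: 2.1929, 0.6468.
All moduli strictly greater than 1? No.
Verdict: Not stationary.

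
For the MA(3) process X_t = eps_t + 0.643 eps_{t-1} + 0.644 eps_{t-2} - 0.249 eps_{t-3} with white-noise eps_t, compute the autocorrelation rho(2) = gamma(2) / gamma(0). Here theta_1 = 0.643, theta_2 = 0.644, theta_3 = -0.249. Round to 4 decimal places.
\rho(2) = 0.2560

For an MA(q) process with theta_0 = 1, the autocovariance is
  gamma(k) = sigma^2 * sum_{i=0..q-k} theta_i * theta_{i+k},
and rho(k) = gamma(k) / gamma(0). Sigma^2 cancels.
  numerator   = (1)*(0.644) + (0.643)*(-0.249) = 0.483893.
  denominator = (1)^2 + (0.643)^2 + (0.644)^2 + (-0.249)^2 = 1.890186.
  rho(2) = 0.483893 / 1.890186 = 0.2560.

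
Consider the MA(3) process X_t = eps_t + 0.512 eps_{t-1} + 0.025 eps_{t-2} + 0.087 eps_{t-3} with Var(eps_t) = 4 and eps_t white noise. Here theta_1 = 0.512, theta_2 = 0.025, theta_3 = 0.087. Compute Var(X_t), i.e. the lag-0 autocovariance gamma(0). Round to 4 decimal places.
\gamma(0) = 5.0814

For an MA(q) process X_t = eps_t + sum_i theta_i eps_{t-i} with
Var(eps_t) = sigma^2, the variance is
  gamma(0) = sigma^2 * (1 + sum_i theta_i^2).
  sum_i theta_i^2 = (0.512)^2 + (0.025)^2 + (0.087)^2 = 0.262144 + 0.000625 + 0.007569 = 0.270338.
  gamma(0) = 4 * (1 + 0.270338) = 4 * 1.270338 = 5.081352, which rounds to 5.0814.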